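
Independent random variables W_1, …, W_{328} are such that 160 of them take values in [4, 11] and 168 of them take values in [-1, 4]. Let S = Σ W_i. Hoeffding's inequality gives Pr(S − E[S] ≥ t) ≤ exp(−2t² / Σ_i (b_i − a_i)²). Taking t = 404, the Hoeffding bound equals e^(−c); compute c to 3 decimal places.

Σ(b_i − a_i)² = 160·7² + 168·5² = 12040.
c = 2t² / 12040 = 2·404² / 12040 = 27.1123.

27.112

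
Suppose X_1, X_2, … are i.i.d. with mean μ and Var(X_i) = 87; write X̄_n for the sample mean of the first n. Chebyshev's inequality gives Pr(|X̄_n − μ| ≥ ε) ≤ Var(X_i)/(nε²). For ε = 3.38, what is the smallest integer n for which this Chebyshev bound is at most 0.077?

Require 87/(n·3.38²) ≤ 0.077, i.e. n ≥ 87/(0.077·3.38²) = 98.900.
The smallest integer n is 99.

99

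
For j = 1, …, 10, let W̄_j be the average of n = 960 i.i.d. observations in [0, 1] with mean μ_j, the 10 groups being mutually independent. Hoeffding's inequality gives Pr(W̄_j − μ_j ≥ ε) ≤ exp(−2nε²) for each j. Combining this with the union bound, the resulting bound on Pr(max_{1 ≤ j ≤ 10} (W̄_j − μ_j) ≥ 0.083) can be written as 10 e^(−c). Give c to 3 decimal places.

13.227

Union bound over the 10 events: Pr(max_{1 ≤ j ≤ 10} (W̄_j − μ_j) ≥ 0.083) ≤ 10·exp(−2nε²) = 10 exp(−2·960·0.083²).
So c = 2·960·0.083² = 13.2269.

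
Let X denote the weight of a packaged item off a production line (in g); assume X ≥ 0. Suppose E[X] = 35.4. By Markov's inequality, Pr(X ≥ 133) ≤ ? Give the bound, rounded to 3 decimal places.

0.266

Markov's inequality: for a non-negative random variable, Pr(X ≥ a) ≤ E[X]/a.
Here E[X] = 35.4 and a = 133, so the bound is 35.4/133 = 0.2662.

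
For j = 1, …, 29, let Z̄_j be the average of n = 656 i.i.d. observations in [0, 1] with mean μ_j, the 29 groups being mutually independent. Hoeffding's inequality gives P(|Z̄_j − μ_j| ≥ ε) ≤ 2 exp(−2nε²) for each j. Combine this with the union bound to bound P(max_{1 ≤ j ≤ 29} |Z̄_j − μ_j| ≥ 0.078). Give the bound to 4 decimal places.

0.0198

Per-experiment Hoeffding bound: 2·exp(−2·656·0.078²) = 2·exp(−7.98221) = 0.00068297.
Union bound over 29 events: 29·0.00068297 = 0.01981.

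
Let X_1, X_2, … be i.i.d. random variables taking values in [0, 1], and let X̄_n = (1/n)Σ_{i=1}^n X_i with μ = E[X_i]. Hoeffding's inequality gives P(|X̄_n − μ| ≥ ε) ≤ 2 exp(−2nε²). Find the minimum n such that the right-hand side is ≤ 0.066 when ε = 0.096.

Require 2·exp(−2nε²) ≤ 0.066, i.e. 2nε² ≥ ln(2/0.066) = 3.411248.
So n ≥ 3.411248 / (2·0.096²) = 185.072.
The smallest integer n is 186.

186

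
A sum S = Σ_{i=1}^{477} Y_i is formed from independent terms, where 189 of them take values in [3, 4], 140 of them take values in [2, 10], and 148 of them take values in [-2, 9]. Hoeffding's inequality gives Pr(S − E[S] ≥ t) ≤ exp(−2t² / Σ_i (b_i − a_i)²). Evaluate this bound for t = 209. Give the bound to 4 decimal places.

Σ(b_i − a_i)² = 189·1² + 140·8² + 148·11² = 27057.
Exponent = 2·209² / 27057 = 3.22881.
Bound = exp(−3.22881) = 0.03960.

0.0396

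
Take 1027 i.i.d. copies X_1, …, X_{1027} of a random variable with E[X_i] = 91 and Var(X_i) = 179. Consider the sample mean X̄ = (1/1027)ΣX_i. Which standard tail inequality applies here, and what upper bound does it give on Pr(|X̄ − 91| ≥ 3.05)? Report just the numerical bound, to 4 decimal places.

With mean and variance of each term known, Chebyshev's inequality bounds the deviation of the sum (or sample mean).
Var(X̄) = Var(X_i)/n = 179/1027 = 0.17429.
Chebyshev: Pr(|X̄ − 91| ≥ 3.05) ≤ Var(X̄)/(3.05)² = 179/(1027·3.05²) = 0.0187.

0.0187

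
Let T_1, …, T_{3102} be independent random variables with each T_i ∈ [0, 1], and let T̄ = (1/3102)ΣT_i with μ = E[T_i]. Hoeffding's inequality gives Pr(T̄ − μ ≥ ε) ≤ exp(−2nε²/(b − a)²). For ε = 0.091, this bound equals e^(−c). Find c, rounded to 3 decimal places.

c = 2nε²/(b − a)² = 2·3102·0.091² / 1² = 51.3753.

51.375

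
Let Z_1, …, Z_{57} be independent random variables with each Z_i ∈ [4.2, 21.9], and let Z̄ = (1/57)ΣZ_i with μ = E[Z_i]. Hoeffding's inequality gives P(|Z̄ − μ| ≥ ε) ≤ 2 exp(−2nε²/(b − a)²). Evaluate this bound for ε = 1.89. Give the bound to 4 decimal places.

0.5452

Exponent: 2nε²/(b − a)² = 2·57·1.89² / 17.7² = 1.29982.
Bound = 2·exp(−1.29982) = 0.54516.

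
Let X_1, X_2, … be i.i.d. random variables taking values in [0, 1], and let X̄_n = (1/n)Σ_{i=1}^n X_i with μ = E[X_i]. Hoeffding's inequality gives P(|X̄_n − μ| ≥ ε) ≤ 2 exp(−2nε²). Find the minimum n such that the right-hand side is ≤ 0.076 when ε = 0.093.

190

Require 2·exp(−2nε²) ≤ 0.076, i.e. 2nε² ≥ ln(2/0.076) = 3.270169.
So n ≥ 3.270169 / (2·0.093²) = 189.049.
The smallest integer n is 190.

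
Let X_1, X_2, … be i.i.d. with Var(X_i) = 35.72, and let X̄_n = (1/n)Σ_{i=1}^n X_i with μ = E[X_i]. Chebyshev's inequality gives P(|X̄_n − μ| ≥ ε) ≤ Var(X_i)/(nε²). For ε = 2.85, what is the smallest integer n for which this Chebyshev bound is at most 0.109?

Require 35.72/(n·2.85²) ≤ 0.109, i.e. n ≥ 35.72/(0.109·2.85²) = 40.346.
The smallest integer n is 41.

41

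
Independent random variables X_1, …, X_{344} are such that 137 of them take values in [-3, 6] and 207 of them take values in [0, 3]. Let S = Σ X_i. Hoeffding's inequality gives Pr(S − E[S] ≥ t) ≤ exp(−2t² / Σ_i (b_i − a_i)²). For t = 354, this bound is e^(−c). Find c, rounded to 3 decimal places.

19.339

Σ(b_i − a_i)² = 137·9² + 207·3² = 12960.
c = 2t² / 12960 = 2·354² / 12960 = 19.3389.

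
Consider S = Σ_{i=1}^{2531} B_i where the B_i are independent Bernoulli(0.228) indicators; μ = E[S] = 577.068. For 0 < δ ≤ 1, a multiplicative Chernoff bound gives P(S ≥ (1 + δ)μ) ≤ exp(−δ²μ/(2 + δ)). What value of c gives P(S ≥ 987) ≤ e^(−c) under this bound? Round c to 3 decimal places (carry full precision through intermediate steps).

Write 987 = (1 + δ)μ, so δ = 987/577.068 − 1 = 0.7103704…
Then the exponent is δ²μ/(2 + δ) = (987 − μ)² / (μ·(2 + δ)) = 107.440498.

107.440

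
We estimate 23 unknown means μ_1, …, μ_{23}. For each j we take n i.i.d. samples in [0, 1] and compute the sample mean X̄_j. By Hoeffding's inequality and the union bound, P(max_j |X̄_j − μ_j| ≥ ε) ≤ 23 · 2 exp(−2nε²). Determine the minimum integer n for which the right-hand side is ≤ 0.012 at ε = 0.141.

208

Need 2·23·exp(−2nε²) ≤ 0.012, i.e. exp(−2nε²) ≤ 0.012/46.
So 2nε² ≥ ln(46/0.012) = 8.251490.
Hence n ≥ 8.251490/(2·0.141²) = 207.522.
The smallest integer n is 208.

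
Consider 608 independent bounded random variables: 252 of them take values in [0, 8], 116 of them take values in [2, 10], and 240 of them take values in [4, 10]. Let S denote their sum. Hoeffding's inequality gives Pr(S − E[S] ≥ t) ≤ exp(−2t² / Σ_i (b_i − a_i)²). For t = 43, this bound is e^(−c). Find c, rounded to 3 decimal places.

Σ(b_i − a_i)² = 252·8² + 116·8² + 240·6² = 32192.
c = 2t² / 32192 = 2·43² / 32192 = 0.1149.

0.115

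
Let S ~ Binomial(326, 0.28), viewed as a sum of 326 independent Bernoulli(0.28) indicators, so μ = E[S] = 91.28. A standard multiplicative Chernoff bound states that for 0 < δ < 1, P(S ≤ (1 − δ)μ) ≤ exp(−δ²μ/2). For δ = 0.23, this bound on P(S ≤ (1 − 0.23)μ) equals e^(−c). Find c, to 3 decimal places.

2.414

c = δ²μ/2 = 0.23²·91.28/2 = 2.4144.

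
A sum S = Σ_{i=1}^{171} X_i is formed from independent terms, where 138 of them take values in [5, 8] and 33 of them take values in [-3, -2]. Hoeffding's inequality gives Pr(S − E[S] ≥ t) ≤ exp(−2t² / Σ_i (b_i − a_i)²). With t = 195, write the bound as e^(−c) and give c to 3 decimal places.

Σ(b_i − a_i)² = 138·3² + 33·1² = 1275.
c = 2t² / 1275 = 2·195² / 1275 = 59.6471.

59.647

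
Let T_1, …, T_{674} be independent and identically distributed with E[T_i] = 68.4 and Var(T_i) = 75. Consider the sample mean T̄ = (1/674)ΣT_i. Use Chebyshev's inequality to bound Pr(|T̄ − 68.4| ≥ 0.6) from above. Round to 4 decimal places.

Var(T̄) = Var(T_i)/n = 75/674 = 0.11128.
Chebyshev: Pr(|T̄ − 68.4| ≥ 0.6) ≤ Var(T̄)/(0.6)² = 75/(674·0.6²) = 0.3091.

0.3091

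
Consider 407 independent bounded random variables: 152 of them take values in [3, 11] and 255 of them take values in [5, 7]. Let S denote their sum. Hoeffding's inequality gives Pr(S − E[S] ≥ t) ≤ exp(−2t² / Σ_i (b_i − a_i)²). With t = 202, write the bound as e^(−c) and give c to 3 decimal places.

Σ(b_i − a_i)² = 152·8² + 255·2² = 10748.
c = 2t² / 10748 = 2·202² / 10748 = 7.5929.

7.593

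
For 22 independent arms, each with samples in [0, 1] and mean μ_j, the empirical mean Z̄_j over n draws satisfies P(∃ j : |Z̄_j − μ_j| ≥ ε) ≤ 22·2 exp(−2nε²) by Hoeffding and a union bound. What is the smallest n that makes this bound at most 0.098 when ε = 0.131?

Need 2·22·exp(−2nε²) ≤ 0.098, i.e. exp(−2nε²) ≤ 0.098/44.
So 2nε² ≥ ln(44/0.098) = 6.106977.
Hence n ≥ 6.106977/(2·0.131²) = 177.932.
The smallest integer n is 178.

178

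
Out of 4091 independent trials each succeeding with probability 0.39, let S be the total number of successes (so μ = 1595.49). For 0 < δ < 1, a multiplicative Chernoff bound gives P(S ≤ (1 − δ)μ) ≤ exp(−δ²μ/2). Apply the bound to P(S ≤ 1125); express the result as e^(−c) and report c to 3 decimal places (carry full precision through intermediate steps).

69.371

Write 1125 = (1 − δ)μ, so δ = 1 − 1125/1595.49 = 0.2948875…
Then the exponent is δ²μ/2 = (μ − 1125)²/(2μ) = 69.370801.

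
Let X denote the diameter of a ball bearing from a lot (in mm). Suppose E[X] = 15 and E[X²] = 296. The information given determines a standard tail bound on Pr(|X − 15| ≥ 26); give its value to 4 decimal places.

The first two moments determine the variance, so Chebyshev's inequality is the sharpest standard bound available.
Var(X) = E[X²] − (E[X])² = 296 − 225 = 71.
Chebyshev's inequality: Pr(|X − μ| ≥ t) ≤ Var(X)/t² = 71/676 = 0.1050.

0.1050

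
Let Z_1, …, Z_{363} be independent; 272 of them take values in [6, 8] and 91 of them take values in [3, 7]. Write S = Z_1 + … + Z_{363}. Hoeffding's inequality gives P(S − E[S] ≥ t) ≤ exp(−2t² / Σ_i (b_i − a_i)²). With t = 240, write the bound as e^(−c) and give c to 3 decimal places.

Σ(b_i − a_i)² = 272·2² + 91·4² = 2544.
c = 2t² / 2544 = 2·240² / 2544 = 45.2830.

45.283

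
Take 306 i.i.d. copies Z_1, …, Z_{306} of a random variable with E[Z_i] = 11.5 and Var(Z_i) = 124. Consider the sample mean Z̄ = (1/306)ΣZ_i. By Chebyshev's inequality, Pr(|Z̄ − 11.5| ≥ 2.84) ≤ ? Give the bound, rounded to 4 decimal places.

0.0502

Var(Z̄) = Var(Z_i)/n = 124/306 = 0.40523.
Chebyshev: Pr(|Z̄ − 11.5| ≥ 2.84) ≤ Var(Z̄)/(2.84)² = 124/(306·2.84²) = 0.0502.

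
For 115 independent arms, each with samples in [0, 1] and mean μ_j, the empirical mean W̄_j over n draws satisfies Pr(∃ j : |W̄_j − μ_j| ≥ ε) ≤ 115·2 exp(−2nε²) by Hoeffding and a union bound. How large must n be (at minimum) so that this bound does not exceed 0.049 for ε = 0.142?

Need 2·115·exp(−2nε²) ≤ 0.049, i.e. exp(−2nε²) ≤ 0.049/230.
So 2nε² ≥ ln(230/0.049) = 8.454014.
Hence n ≥ 8.454014/(2·0.142²) = 209.631.
The smallest integer n is 210.

210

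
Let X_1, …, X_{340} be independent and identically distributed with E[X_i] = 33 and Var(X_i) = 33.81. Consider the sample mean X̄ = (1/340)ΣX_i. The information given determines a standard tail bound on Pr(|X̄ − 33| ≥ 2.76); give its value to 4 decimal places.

0.0131

With mean and variance of each term known, Chebyshev's inequality bounds the deviation of the sum (or sample mean).
Var(X̄) = Var(X_i)/n = 33.81/340 = 0.099441.
Chebyshev: Pr(|X̄ − 33| ≥ 2.76) ≤ Var(X̄)/(2.76)² = 33.81/(340·2.76²) = 0.0131.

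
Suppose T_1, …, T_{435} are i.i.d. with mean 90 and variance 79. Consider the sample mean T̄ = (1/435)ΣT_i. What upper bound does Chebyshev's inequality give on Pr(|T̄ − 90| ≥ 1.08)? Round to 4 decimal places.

0.1557

Var(T̄) = Var(T_i)/n = 79/435 = 0.18161.
Chebyshev: Pr(|T̄ − 90| ≥ 1.08) ≤ Var(T̄)/(1.08)² = 79/(435·1.08²) = 0.1557.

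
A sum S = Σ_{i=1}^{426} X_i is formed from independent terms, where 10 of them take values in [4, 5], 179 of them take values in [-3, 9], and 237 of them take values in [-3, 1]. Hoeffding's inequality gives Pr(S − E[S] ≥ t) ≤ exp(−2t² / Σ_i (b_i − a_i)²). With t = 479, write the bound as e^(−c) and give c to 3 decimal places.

15.514

Σ(b_i − a_i)² = 10·1² + 179·12² + 237·4² = 29578.
c = 2t² / 29578 = 2·479² / 29578 = 15.5143.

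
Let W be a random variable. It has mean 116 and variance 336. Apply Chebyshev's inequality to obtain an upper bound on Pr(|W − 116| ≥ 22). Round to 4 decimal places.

Chebyshev: Pr(|W − μ| ≥ t) ≤ Var(W)/t².
Bound = 336 / 484 = 0.6942.

0.6942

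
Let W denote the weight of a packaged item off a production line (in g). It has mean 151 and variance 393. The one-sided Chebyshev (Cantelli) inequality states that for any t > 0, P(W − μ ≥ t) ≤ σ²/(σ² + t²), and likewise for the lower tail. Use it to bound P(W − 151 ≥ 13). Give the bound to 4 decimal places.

0.6993

Here σ² = 393 and t = 13, so σ² + t² = 562.
Cantelli's bound: 393/562 = 0.6993.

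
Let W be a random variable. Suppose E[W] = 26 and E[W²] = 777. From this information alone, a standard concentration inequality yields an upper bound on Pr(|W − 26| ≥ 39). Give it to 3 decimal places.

The first two moments determine the variance, so Chebyshev's inequality is the sharpest standard bound available.
Var(W) = E[W²] − (E[W])² = 777 − 676 = 101.
Chebyshev's inequality: Pr(|W − μ| ≥ t) ≤ Var(W)/t² = 101/1521 = 0.0664.

0.066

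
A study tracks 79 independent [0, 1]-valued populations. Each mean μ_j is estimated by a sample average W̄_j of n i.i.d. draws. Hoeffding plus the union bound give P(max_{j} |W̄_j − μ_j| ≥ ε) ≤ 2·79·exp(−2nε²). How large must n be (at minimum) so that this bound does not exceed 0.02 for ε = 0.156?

Need 2·79·exp(−2nε²) ≤ 0.02, i.e. exp(−2nε²) ≤ 0.02/158.
So 2nε² ≥ ln(158/0.02) = 8.974618.
Hence n ≥ 8.974618/(2·0.156²) = 184.390.
The smallest integer n is 185.

185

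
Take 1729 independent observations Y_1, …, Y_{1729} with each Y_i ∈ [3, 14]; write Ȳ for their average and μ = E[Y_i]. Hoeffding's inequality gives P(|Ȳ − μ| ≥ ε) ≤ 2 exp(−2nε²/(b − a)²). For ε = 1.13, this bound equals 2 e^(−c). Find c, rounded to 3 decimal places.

c = 2nε²/(b − a)² = 2·1729·1.13² / 11² = 36.4919.

36.492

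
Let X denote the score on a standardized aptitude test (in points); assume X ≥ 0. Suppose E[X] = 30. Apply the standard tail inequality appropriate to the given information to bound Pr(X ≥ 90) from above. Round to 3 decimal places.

Only the mean of a non-negative variable is known, so Markov's inequality is the applicable tail bound.
Markov's inequality: for a non-negative random variable, Pr(X ≥ a) ≤ E[X]/a.
Here E[X] = 30 and a = 90, so the bound is 30/90 = 0.3333.

0.333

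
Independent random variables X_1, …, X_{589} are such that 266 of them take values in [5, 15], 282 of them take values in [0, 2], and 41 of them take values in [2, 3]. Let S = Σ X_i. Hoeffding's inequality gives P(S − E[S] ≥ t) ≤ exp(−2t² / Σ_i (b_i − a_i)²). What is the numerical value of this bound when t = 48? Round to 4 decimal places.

0.8471

Σ(b_i − a_i)² = 266·10² + 282·2² + 41·1² = 27769.
Exponent = 2·48² / 27769 = 0.16594.
Bound = exp(−0.16594) = 0.84710.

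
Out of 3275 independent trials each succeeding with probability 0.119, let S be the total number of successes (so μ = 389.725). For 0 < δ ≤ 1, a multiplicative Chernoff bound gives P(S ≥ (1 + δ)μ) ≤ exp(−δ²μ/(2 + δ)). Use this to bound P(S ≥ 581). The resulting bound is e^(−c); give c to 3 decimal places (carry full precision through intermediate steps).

Write 581 = (1 + δ)μ, so δ = 581/389.725 − 1 = 0.4907948…
Then the exponent is δ²μ/(2 + δ) = (581 − μ)² / (μ·(2 + δ)) = 37.689485.

37.689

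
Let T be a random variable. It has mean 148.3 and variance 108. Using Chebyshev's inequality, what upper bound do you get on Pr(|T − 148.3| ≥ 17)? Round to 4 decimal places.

0.3737

Chebyshev: Pr(|T − μ| ≥ t) ≤ Var(T)/t².
Bound = 108 / 289 = 0.3737.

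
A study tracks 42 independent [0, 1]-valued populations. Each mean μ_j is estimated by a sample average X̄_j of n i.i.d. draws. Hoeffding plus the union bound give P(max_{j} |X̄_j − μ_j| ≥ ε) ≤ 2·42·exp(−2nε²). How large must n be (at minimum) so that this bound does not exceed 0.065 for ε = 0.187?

103

Need 2·42·exp(−2nε²) ≤ 0.065, i.e. exp(−2nε²) ≤ 0.065/84.
So 2nε² ≥ ln(84/0.065) = 7.164185.
Hence n ≥ 7.164185/(2·0.187²) = 102.436.
The smallest integer n is 103.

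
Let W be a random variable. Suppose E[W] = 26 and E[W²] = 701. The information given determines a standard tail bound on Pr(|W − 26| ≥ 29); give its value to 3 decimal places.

The first two moments determine the variance, so Chebyshev's inequality is the sharpest standard bound available.
Var(W) = E[W²] − (E[W])² = 701 − 676 = 25.
Chebyshev's inequality: Pr(|W − μ| ≥ t) ≤ Var(W)/t² = 25/841 = 0.0297.

0.030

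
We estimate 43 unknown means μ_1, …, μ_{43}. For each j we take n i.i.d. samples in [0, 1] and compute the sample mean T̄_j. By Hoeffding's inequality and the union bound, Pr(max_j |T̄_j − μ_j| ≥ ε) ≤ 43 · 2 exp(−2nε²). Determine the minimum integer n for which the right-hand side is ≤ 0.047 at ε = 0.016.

Need 2·43·exp(−2nε²) ≤ 0.047, i.e. exp(−2nε²) ≤ 0.047/86.
So 2nε² ≥ ln(86/0.047) = 7.511955.
Hence n ≥ 7.511955/(2·0.016²) = 14671.787.
The smallest integer n is 14672.

14672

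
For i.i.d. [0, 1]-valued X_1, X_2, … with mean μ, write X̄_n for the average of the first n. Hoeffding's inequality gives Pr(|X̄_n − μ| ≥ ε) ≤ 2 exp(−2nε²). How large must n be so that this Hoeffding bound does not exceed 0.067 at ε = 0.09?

210

Require 2·exp(−2nε²) ≤ 0.067, i.e. 2nε² ≥ ln(2/0.067) = 3.396210.
So n ≥ 3.396210 / (2·0.09²) = 209.643.
The smallest integer n is 210.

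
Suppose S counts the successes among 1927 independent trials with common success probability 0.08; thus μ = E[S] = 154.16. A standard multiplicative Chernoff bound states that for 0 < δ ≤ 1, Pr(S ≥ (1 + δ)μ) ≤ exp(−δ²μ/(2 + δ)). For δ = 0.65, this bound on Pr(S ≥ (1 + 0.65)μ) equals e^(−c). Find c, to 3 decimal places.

c = δ²μ/(2 + δ) = 0.65²·154.16/(2 + 0.65) = 24.5783.

24.578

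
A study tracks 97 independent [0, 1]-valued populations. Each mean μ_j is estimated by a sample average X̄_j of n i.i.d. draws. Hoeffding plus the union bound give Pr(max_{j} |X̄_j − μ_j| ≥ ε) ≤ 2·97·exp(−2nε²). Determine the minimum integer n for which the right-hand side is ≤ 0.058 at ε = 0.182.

123

Need 2·97·exp(−2nε²) ≤ 0.058, i.e. exp(−2nε²) ≤ 0.058/194.
So 2nε² ≥ ln(194/0.058) = 8.115170.
Hence n ≥ 8.115170/(2·0.182²) = 122.497.
The smallest integer n is 123.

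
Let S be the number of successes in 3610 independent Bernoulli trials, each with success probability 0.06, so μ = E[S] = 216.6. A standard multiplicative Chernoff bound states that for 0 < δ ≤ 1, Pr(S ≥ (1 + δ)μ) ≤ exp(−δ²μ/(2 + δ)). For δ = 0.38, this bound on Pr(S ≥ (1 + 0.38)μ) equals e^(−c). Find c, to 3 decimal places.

c = δ²μ/(2 + δ) = 0.38²·216.6/(2 + 0.38) = 13.1416.

13.142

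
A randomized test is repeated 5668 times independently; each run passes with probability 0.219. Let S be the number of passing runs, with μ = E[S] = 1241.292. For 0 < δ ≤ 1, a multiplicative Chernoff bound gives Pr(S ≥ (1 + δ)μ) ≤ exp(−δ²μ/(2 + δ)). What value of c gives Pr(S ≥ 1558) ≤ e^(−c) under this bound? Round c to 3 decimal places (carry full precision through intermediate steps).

Write 1558 = (1 + δ)μ, so δ = 1558/1241.292 − 1 = 0.2551438…
Then the exponent is δ²μ/(2 + δ) = (1558 − μ)² / (μ·(2 + δ)) = 35.831902.

35.832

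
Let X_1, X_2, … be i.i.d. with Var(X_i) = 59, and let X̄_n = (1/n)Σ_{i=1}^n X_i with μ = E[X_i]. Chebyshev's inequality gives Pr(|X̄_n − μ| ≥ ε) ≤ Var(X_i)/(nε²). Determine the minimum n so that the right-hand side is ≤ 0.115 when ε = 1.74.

Require 59/(n·1.74²) ≤ 0.115, i.e. n ≥ 59/(0.115·1.74²) = 169.456.
The smallest integer n is 170.

170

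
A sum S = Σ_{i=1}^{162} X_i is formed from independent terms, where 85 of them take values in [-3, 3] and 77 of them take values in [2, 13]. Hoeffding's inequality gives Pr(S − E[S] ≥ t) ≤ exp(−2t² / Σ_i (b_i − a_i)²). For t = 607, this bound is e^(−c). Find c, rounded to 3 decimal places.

Σ(b_i − a_i)² = 85·6² + 77·11² = 12377.
c = 2t² / 12377 = 2·607² / 12377 = 59.5377.

59.538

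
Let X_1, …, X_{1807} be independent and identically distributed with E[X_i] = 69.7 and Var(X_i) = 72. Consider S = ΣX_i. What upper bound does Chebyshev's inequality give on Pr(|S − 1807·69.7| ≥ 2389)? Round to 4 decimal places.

Var(S) = n·Var(X_i) = 1807·72 = 130104.
Chebyshev: Pr(|S − 1807·69.7| ≥ 2389) ≤ Var(S)/2389² = 130104/5707321 = 0.0228.

0.0228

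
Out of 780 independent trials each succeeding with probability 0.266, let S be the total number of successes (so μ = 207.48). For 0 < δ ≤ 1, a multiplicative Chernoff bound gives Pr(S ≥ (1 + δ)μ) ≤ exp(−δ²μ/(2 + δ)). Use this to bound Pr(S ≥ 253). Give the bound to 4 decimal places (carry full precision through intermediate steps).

Write 253 = (1 + δ)μ, so δ = 253/207.48 − 1 = 0.2193946…
Then the exponent is δ²μ/(2 + δ) = (253 − μ)² / (μ·(2 + δ)) = 4.499805.
Bound = exp(−4.499805) = 0.01111.

0.0111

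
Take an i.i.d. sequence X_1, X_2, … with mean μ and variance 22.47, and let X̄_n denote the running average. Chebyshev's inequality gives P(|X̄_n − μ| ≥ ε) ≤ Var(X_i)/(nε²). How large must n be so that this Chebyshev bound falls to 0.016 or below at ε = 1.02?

Require 22.47/(n·1.02²) ≤ 0.016, i.e. n ≥ 22.47/(0.016·1.02²) = 1349.841.
The smallest integer n is 1350.

1350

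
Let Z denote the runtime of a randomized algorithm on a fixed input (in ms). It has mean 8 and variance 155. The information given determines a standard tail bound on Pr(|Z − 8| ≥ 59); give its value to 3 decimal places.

Mean and variance are known, so Chebyshev's inequality applies.
Chebyshev: Pr(|Z − μ| ≥ t) ≤ Var(Z)/t².
Bound = 155 / 3481 = 0.0445.

0.045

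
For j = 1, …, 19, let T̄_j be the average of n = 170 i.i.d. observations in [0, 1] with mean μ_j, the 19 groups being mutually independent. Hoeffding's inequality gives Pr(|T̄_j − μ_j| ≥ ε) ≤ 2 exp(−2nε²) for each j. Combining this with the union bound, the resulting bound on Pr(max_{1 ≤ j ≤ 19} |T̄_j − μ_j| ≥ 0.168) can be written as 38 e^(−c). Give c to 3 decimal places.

9.596

Union bound over the 19 events: Pr(max_{1 ≤ j ≤ 19} |T̄_j − μ_j| ≥ 0.168) ≤ 19·2·exp(−2nε²) = 38 exp(−2·170·0.168²).
So c = 2·170·0.168² = 9.5962.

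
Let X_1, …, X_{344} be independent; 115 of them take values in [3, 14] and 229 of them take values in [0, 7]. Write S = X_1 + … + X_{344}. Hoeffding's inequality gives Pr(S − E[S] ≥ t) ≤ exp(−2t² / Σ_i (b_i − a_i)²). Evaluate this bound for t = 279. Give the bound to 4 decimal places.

Σ(b_i − a_i)² = 115·11² + 229·7² = 25136.
Exponent = 2·279² / 25136 = 6.19359.
Bound = exp(−6.19359) = 0.00204.

0.0020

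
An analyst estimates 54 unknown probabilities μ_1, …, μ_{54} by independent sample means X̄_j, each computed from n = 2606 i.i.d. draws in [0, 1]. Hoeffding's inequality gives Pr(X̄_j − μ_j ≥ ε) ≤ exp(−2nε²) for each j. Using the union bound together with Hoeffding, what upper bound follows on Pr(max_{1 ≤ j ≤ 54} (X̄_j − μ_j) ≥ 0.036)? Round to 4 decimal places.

0.0629

Per-experiment Hoeffding bound: exp(−2·2606·0.036²) = exp(−6.75475) = 0.0011653.
Union bound over 54 events: 54·0.0011653 = 0.06293.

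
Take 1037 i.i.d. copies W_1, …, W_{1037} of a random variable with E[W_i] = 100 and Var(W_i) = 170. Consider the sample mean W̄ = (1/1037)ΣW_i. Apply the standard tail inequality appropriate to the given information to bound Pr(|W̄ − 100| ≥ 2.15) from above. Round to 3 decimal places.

0.035

With mean and variance of each term known, Chebyshev's inequality bounds the deviation of the sum (or sample mean).
Var(W̄) = Var(W_i)/n = 170/1037 = 0.16393.
Chebyshev: Pr(|W̄ − 100| ≥ 2.15) ≤ Var(W̄)/(2.15)² = 170/(1037·2.15²) = 0.0355.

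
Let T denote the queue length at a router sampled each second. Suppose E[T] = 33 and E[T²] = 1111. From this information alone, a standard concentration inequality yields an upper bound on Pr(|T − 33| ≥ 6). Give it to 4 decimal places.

0.6111

The first two moments determine the variance, so Chebyshev's inequality is the sharpest standard bound available.
Var(T) = E[T²] − (E[T])² = 1111 − 1089 = 22.
Chebyshev's inequality: Pr(|T − μ| ≥ t) ≤ Var(T)/t² = 22/36 = 0.6111.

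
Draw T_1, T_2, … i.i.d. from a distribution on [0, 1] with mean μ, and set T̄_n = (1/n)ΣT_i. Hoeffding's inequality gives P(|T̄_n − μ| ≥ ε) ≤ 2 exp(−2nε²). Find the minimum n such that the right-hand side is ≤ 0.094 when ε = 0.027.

2098

Require 2·exp(−2nε²) ≤ 0.094, i.e. 2nε² ≥ ln(2/0.094) = 3.057608.
So n ≥ 3.057608 / (2·0.027²) = 2097.125.
The smallest integer n is 2098.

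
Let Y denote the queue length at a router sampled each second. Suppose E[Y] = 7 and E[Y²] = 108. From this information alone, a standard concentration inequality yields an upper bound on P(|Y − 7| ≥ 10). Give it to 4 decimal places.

0.5900

The first two moments determine the variance, so Chebyshev's inequality is the sharpest standard bound available.
Var(Y) = E[Y²] − (E[Y])² = 108 − 49 = 59.
Chebyshev's inequality: P(|Y − μ| ≥ t) ≤ Var(Y)/t² = 59/100 = 0.5900.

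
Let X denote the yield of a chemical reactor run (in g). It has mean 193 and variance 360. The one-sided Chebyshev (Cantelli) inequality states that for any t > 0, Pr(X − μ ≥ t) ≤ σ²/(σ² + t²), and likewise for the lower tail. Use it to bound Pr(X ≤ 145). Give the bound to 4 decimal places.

Here σ² = 360 and t = 48, so σ² + t² = 2664.
Cantelli's bound: 360/2664 = 0.1351.

0.1351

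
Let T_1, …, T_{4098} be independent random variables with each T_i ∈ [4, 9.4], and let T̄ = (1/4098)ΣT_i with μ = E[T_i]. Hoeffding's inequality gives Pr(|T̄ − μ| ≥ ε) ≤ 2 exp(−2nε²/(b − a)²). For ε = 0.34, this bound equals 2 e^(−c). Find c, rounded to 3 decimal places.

c = 2nε²/(b − a)² = 2·4098·0.34² / 5.4² = 32.4917.

32.492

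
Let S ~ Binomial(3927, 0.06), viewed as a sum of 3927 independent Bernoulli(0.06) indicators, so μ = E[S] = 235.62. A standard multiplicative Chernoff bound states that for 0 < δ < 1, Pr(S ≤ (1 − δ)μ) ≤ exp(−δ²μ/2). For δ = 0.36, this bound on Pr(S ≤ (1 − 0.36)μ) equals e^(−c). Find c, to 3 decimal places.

15.268

c = δ²μ/2 = 0.36²·235.62/2 = 15.2682.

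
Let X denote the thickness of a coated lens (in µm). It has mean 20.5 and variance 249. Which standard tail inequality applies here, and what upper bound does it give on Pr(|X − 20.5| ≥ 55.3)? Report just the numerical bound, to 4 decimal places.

Mean and variance are known, so Chebyshev's inequality applies.
Chebyshev: Pr(|X − μ| ≥ t) ≤ Var(X)/t².
Bound = 249 / 3058.09 = 0.0814.

0.0814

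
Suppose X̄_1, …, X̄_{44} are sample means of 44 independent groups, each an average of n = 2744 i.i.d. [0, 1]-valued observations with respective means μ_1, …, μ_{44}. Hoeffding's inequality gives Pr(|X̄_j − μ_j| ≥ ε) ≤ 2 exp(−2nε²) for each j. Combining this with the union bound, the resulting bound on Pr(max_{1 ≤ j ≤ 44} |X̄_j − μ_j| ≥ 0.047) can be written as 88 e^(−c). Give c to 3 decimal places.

Union bound over the 44 events: Pr(max_{1 ≤ j ≤ 44} |X̄_j − μ_j| ≥ 0.047) ≤ 44·2·exp(−2nε²) = 88 exp(−2·2744·0.047²).
So c = 2·2744·0.047² = 12.1230.

12.123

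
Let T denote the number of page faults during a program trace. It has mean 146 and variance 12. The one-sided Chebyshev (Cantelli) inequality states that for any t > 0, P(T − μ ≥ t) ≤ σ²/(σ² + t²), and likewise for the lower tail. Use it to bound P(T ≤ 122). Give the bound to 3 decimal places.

0.020

Here σ² = 12 and t = 24, so σ² + t² = 588.
Cantelli's bound: 12/588 = 0.0204.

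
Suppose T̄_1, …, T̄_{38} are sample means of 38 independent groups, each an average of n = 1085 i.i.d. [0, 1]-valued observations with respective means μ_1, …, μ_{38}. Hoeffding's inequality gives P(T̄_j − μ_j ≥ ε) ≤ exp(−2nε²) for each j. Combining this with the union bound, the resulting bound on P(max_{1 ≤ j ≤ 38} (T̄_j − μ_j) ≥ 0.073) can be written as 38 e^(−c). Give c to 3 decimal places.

Union bound over the 38 events: P(max_{1 ≤ j ≤ 38} (T̄_j − μ_j) ≥ 0.073) ≤ 38·exp(−2nε²) = 38 exp(−2·1085·0.073²).
So c = 2·1085·0.073² = 11.5639.

11.564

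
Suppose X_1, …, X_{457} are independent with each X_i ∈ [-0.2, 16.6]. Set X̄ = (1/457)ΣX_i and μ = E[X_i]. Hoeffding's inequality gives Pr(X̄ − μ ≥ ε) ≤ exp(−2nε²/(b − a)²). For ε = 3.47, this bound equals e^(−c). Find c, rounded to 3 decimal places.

38.993

c = 2nε²/(b − a)² = 2·457·3.47² / 16.8² = 38.9930.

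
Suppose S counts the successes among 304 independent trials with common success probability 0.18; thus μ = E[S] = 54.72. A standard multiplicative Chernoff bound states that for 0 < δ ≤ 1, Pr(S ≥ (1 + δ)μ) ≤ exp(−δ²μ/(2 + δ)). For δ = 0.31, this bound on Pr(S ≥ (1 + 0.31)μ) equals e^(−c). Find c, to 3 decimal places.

c = δ²μ/(2 + δ) = 0.31²·54.72/(2 + 0.31) = 2.2764.

2.276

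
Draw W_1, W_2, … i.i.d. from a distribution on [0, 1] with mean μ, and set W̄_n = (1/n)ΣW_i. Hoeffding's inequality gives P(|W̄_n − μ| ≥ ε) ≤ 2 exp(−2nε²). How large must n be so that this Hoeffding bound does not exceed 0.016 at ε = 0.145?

115

Require 2·exp(−2nε²) ≤ 0.016, i.e. 2nε² ≥ ln(2/0.016) = 4.828314.
So n ≥ 4.828314 / (2·0.145²) = 114.823.
The smallest integer n is 115.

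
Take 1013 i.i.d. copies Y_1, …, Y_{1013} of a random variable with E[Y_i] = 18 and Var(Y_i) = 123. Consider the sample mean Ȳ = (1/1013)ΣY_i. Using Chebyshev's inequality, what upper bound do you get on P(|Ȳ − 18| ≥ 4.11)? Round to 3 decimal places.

0.007

Var(Ȳ) = Var(Y_i)/n = 123/1013 = 0.12142.
Chebyshev: P(|Ȳ − 18| ≥ 4.11) ≤ Var(Ȳ)/(4.11)² = 123/(1013·4.11²) = 0.0072.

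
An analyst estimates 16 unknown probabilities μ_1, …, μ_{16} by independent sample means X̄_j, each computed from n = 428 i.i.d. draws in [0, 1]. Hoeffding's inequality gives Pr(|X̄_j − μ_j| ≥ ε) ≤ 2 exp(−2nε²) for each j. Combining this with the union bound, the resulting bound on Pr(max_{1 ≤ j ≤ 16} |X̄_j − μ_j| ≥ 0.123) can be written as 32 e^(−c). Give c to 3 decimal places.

12.950

Union bound over the 16 events: Pr(max_{1 ≤ j ≤ 16} |X̄_j − μ_j| ≥ 0.123) ≤ 16·2·exp(−2nε²) = 32 exp(−2·428·0.123²).
So c = 2·428·0.123² = 12.9504.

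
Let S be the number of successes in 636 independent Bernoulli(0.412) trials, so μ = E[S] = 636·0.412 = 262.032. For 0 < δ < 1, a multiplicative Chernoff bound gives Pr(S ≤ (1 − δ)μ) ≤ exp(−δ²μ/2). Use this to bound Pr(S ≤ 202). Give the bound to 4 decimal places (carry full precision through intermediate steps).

Write 202 = (1 − δ)μ, so δ = 1 − 202/262.032 = 0.2291018…
Then the exponent is δ²μ/2 = (μ − 202)²/(2μ) = 6.876719.
Bound = exp(−6.876719) = 0.00103.

0.0010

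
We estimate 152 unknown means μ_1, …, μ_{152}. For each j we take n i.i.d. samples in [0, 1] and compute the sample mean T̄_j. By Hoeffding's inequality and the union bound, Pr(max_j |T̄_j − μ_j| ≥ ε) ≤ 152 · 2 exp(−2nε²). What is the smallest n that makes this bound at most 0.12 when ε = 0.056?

1250

Need 2·152·exp(−2nε²) ≤ 0.12, i.e. exp(−2nε²) ≤ 0.12/304.
So 2nε² ≥ ln(304/0.12) = 7.837291.
Hence n ≥ 7.837291/(2·0.056²) = 1249.568.
The smallest integer n is 1250.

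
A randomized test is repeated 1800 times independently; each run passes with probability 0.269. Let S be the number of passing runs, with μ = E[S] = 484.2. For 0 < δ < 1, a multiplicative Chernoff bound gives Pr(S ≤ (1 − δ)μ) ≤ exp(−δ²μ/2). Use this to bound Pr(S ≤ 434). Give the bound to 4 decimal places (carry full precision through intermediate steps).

0.0741

Write 434 = (1 − δ)μ, so δ = 1 − 434/484.2 = 0.1036762…
Then the exponent is δ²μ/2 = (μ − 434)²/(2μ) = 2.602272.
Bound = exp(−2.602272) = 0.07411.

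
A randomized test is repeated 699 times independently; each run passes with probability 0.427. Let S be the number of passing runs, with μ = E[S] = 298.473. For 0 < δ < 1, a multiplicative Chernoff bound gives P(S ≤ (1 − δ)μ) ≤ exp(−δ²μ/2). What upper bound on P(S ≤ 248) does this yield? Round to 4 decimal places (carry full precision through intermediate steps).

0.0140

Write 248 = (1 − δ)μ, so δ = 1 − 248/298.473 = 0.1691041…
Then the exponent is δ²μ/2 = (μ − 248)²/(2μ) = 4.267595.
Bound = exp(−4.267595) = 0.01402.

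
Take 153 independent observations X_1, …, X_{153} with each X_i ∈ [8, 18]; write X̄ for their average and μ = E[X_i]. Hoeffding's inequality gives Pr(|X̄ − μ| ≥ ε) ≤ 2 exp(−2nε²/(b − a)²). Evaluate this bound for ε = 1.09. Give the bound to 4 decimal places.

Exponent: 2nε²/(b − a)² = 2·153·1.09² / 10² = 3.63559.
Bound = 2·exp(−3.63559) = 0.05274.

0.0527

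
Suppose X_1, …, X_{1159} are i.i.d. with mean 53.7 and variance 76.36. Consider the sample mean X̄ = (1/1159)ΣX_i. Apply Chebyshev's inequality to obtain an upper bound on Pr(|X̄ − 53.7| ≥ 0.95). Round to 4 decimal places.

0.0730

Var(X̄) = Var(X_i)/n = 76.36/1159 = 0.065884.
Chebyshev: Pr(|X̄ − 53.7| ≥ 0.95) ≤ Var(X̄)/(0.95)² = 76.36/(1159·0.95²) = 0.0730.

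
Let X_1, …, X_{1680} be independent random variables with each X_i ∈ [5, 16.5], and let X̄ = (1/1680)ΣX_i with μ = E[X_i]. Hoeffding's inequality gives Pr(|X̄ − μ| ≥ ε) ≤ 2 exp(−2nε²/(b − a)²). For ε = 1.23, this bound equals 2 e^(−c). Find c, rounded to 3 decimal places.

38.437

c = 2nε²/(b − a)² = 2·1680·1.23² / 11.5² = 38.4374.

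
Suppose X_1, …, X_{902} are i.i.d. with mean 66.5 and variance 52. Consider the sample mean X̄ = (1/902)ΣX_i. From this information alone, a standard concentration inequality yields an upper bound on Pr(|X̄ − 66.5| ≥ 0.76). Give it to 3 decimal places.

With mean and variance of each term known, Chebyshev's inequality bounds the deviation of the sum (or sample mean).
Var(X̄) = Var(X_i)/n = 52/902 = 0.05765.
Chebyshev: Pr(|X̄ − 66.5| ≥ 0.76) ≤ Var(X̄)/(0.76)² = 52/(902·0.76²) = 0.0998.

0.100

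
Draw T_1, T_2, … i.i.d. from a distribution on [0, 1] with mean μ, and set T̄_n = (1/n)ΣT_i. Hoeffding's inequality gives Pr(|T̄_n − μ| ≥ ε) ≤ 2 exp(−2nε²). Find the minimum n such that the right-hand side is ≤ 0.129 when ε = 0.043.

Require 2·exp(−2nε²) ≤ 0.129, i.e. 2nε² ≥ ln(2/0.129) = 2.741090.
So n ≥ 2.741090 / (2·0.043²) = 741.236.
The smallest integer n is 742.

742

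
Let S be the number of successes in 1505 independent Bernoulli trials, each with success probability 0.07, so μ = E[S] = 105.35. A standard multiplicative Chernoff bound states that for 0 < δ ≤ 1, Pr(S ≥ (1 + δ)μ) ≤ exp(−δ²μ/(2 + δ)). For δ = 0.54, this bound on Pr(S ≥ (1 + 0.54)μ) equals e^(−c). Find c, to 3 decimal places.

c = δ²μ/(2 + δ) = 0.54²·105.35/(2 + 0.54) = 12.0945.

12.095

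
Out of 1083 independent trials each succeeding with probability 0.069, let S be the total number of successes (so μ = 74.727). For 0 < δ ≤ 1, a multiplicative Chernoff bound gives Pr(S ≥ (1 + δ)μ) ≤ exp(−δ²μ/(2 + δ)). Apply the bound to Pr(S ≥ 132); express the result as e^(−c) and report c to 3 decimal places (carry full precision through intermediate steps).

15.867

Write 132 = (1 + δ)μ, so δ = 132/74.727 − 1 = 0.7664298…
Then the exponent is δ²μ/(2 + δ) = (132 − μ)² / (μ·(2 + δ)) = 15.867286.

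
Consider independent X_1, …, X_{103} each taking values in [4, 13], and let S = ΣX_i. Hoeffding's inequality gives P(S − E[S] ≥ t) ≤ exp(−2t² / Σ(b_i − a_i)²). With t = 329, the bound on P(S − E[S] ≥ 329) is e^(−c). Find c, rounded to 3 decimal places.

25.948

Σ(b_i − a_i)² = 103·(9)² = 8343.
c = 2t²/8343 = 2·329²/8343 = 25.9477.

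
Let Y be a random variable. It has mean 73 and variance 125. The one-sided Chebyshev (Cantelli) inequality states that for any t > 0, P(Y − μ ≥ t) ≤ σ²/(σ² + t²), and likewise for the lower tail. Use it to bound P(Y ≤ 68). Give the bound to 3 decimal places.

Here σ² = 125 and t = 5, so σ² + t² = 150.
Cantelli's bound: 125/150 = 0.8333.

0.833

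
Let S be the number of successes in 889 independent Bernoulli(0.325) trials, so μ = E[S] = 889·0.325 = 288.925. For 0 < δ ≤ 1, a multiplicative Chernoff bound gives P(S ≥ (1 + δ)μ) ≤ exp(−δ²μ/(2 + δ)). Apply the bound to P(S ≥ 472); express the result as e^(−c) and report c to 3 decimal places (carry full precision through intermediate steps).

Write 472 = (1 + δ)μ, so δ = 472/288.925 − 1 = 0.6336419…
Then the exponent is δ²μ/(2 + δ) = (472 − μ)² / (μ·(2 + δ)) = 44.046990.

44.047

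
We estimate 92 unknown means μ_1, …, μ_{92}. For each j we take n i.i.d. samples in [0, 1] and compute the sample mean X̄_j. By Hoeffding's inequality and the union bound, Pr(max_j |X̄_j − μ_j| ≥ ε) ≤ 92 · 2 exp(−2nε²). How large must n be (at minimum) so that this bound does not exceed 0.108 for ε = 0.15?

Need 2·92·exp(−2nε²) ≤ 0.108, i.e. exp(−2nε²) ≤ 0.108/184.
So 2nε² ≥ ln(184/0.108) = 7.440560.
Hence n ≥ 7.440560/(2·0.15²) = 165.346.
The smallest integer n is 166.

166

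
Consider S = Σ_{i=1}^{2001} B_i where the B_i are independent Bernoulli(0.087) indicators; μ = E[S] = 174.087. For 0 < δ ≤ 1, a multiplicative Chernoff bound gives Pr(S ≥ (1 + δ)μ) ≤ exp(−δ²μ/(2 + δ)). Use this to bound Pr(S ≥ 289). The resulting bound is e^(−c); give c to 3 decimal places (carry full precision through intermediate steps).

Write 289 = (1 + δ)μ, so δ = 289/174.087 − 1 = 0.6600895…
Then the exponent is δ²μ/(2 + δ) = (289 − μ)² / (μ·(2 + δ)) = 28.515155.

28.515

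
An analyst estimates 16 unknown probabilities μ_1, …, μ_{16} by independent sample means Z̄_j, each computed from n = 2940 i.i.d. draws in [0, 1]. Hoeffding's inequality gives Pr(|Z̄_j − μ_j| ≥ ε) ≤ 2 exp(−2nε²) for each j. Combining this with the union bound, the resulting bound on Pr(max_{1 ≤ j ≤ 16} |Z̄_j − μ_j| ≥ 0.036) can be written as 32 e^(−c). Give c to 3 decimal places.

7.620

Union bound over the 16 events: Pr(max_{1 ≤ j ≤ 16} |Z̄_j − μ_j| ≥ 0.036) ≤ 16·2·exp(−2nε²) = 32 exp(−2·2940·0.036²).
So c = 2·2940·0.036² = 7.6205.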